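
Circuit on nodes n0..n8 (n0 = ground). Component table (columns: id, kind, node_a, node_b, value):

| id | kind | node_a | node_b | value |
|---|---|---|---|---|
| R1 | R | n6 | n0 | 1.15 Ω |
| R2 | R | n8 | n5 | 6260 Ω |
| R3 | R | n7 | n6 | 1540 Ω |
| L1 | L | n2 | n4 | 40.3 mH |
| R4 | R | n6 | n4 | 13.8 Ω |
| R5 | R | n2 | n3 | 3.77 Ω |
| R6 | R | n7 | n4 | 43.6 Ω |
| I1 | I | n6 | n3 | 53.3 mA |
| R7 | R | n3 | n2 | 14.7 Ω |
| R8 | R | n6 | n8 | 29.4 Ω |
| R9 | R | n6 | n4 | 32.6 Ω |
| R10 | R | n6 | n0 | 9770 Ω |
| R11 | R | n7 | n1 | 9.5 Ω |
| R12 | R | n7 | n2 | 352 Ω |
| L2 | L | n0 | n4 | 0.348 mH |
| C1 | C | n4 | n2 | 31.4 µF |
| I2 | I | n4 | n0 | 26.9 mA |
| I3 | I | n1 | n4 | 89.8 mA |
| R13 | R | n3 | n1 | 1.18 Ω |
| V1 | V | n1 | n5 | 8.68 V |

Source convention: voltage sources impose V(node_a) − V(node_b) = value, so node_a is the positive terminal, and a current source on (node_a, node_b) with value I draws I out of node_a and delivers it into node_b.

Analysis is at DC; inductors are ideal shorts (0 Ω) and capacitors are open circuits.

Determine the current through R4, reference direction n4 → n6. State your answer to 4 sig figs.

MNA unknowns: 8 node voltages V₁..V_8 plus 3 source currents (L1, L2, V1)
R1: Y=0.8696 on G[6,0]
R2: Y=0.0001597 on G[8,5]
R3: Y=0.0006494 on G[7,6]
L1: row V2−V4=0, i_L1 at 2,4
R4: Y=0.07246 on G[6,4]
R5: Y=0.2653 on G[2,3]
R6: Y=0.02294 on G[7,4]
I1: z[6]−=0.0533, z[3]+=0.0533
R7: Y=0.06803 on G[3,2]
R8: Y=0.03401 on G[6,8]
R9: Y=0.03067 on G[6,4]
R10: Y=0.0001024 on G[6,0]
R11: Y=0.1053 on G[7,1]
R12: Y=0.002841 on G[7,2]
L2: row V0−V4=0, i_L2 at 0,4
C1: Y=0.000 on G[4,2]
I2: z[4]−=0.0269, z[0]+=0.0269
I3: z[1]−=0.0898, z[4]+=0.0898
R13: Y=0.8475 on G[3,1]
V1: row V1−V5=8.68, i_V1 at 1,5
solve → V1=-0.1927, V2=0.000, V3=-0.09318, V4=0.000, V5=-8.873, V6=-0.05630, V7=-0.1543, V8=-0.09751
aux → i_L1=-0.03149, i_L2=-0.02206, i_V1=-0.001402

0.004079 A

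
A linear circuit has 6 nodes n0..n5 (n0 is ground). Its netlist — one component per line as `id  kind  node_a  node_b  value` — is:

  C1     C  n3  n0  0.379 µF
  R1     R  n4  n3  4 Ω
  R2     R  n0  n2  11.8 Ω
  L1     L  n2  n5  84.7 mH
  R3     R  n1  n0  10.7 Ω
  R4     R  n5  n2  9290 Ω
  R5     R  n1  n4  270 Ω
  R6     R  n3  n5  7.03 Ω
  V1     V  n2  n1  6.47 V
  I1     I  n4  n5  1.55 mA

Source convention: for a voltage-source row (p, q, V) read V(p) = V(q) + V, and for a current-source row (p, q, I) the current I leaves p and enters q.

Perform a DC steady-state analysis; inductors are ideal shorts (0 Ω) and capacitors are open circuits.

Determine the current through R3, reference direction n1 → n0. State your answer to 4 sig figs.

Apply KCL at each of the 5 non-ground nodes and solve the resulting linear system.
Node n1: branches {R3, R5, V1} → V_1 = -3.077
Node n2: branches {R2, L1, R4, V1} → V_2 = 3.393
Node n3: branches {C1, R1, R6} → V_3 = 3.221
Node n4: branches {R1, R5, I1} → V_4 = 3.123
Node n5: branches {L1, R4, R6, I1} → V_5 = 3.393
Source currents: i(L1)=0.02296, i(V1)=-0.3105

-0.2876 A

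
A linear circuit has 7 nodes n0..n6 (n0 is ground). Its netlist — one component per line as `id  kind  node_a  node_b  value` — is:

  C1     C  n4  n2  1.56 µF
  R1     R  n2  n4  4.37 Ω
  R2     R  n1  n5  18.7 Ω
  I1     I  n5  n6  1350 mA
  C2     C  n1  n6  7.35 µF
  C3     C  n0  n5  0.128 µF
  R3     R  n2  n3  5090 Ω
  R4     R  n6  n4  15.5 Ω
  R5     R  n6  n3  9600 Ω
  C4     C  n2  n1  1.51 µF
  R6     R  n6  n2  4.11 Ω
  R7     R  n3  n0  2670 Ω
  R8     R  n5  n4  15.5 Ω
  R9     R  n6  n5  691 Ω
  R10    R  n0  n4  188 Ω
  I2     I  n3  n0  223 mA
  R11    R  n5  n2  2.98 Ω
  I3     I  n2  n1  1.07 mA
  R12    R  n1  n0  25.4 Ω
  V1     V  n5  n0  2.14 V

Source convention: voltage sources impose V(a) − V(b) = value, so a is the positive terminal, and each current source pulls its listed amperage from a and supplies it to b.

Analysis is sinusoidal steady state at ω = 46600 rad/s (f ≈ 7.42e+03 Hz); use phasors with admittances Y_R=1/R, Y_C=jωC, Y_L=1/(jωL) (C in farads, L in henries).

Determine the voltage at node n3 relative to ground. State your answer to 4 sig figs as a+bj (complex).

Apply KCL at each of the 6 non-ground nodes and solve the resulting linear system.
Node n1: branches {R2, C2, C4, I3, R12} → V_1 = 6.285+0.4779j
Node n2: branches {C1, R1, R3, C4, R6, R11, I3} → V_2 = 4.004-0.08501j
Node n3: branches {R3, R5, R7, I2} → V_3 = -328.1-0.1440j
Node n4: branches {C1, R1, R4, R8, R10} → V_4 = 4.101-0.2102j
Node n5: branches {R2, I1, C3, R8, R9, R11, V1} → V_5 = 2.140+0.000j
Node n6: branches {I1, C2, R4, R5, R6, R9} → V_6 = 6.883-0.7728j
Source currents: i(V1)=-0.3694-0.03041j

-328.1-0.1440j V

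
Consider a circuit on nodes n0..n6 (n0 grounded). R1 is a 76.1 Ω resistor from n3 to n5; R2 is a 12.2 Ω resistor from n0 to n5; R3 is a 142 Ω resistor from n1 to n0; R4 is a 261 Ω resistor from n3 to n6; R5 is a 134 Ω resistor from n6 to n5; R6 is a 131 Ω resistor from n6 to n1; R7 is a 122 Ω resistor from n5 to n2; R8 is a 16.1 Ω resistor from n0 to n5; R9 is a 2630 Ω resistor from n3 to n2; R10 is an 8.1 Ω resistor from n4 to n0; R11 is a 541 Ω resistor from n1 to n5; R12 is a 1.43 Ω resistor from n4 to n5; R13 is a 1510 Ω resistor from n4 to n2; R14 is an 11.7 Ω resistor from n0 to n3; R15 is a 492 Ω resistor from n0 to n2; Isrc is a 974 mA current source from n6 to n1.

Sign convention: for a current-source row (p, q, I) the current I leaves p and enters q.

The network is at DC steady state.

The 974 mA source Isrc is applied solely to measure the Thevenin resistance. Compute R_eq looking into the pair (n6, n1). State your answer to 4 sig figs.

R_eq = 79.64 Ω

Apply KCL at each of the 6 non-ground nodes and solve the resulting linear system.
Node n1: branches {R3, R6, R11, Isrc} → V_1 = 42.80
Node n2: branches {R7, R9, R13, R15} → V_2 = -0.6128
Node n3: branches {R1, R4, R9, R14} → V_3 = -1.391
Node n4: branches {R10, R12, R13} → V_4 = -0.6189
Node n5: branches {R1, R2, R5, R7, R8, R11, R12} → V_5 = -0.7281
Node n6: branches {R4, R5, R6, Isrc} → V_6 = -34.77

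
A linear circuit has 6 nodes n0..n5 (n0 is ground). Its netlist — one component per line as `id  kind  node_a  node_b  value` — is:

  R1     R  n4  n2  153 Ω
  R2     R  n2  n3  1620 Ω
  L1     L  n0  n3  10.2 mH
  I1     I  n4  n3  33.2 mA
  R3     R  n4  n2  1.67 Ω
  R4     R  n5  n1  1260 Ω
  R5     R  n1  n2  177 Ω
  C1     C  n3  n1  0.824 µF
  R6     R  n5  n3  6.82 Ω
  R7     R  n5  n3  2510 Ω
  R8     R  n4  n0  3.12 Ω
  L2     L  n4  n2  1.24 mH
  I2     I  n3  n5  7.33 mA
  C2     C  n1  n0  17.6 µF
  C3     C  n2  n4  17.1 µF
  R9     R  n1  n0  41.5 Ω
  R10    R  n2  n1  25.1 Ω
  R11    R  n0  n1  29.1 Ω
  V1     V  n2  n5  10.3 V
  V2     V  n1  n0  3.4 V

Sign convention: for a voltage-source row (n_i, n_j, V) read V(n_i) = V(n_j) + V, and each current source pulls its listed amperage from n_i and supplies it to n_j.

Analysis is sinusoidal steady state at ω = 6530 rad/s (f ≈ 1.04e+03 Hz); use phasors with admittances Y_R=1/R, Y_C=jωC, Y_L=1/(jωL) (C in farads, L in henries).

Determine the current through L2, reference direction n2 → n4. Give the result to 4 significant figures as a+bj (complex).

-0.01128-0.03544j A

Element admittances at ω=6530 rad/s:
  Y(R1) = 0.006536+0.000j S between n4,n2
  Y(R2) = 0.0006173+0.000j S between n2,n3
  Y(L1) = 0.000-0.01501j S between n0,n3
  I1: injects 0.0332 A into n3 (from n4)
  Y(R3) = 0.5988+0.000j S between n4,n2
  Y(R4) = 0.0007937+0.000j S between n5,n1
  Y(R5) = 0.005650+0.000j S between n1,n2
  Y(C1) = 0.000+0.005381j S between n3,n1
  Y(R6) = 0.1466+0.000j S between n5,n3
  Y(R7) = 0.0003984+0.000j S between n5,n3
  Y(R8) = 0.3205+0.000j S between n4,n0
  Y(L2) = 0.000-0.1235j S between n4,n2
  I2: injects 0.00733 A into n5 (from n3)
  Y(C2) = 0.000+0.1149j S between n1,n0
  Y(C3) = 0.000+0.1117j S between n2,n4
  Y(R9) = 0.02410+0.000j S between n1,n0
  Y(R10) = 0.03984+0.000j S between n2,n1
  Y(R11) = 0.03436+0.000j S between n0,n1
  V1: constraint V(n2)−V(n5) = 10.3
  V2: constraint V(n1)−V(n0) = 3.4
Assemble and solve the 7×7 MNA system:
  V(n1)=3.400+0.000j  V(n2)=0.7220-0.2744j  V(n3)=-9.310-0.7580j  V(n4)=0.4350-0.1831j  V(n5)=-9.578-0.2744j
  i(V1)=-0.05699+0.07087j  i(V2)=-0.3268-0.4718j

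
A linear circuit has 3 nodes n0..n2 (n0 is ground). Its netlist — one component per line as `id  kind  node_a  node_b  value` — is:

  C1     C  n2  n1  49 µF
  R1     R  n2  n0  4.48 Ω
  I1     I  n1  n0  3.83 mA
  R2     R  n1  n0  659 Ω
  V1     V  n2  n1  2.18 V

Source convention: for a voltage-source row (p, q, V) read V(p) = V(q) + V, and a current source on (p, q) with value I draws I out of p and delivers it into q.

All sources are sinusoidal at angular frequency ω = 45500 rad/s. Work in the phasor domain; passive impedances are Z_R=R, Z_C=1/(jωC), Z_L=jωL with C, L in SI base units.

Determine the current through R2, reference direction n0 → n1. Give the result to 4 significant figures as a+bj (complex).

Apply KCL at each of the 2 non-ground nodes and solve the resulting linear system.
Node n1: branches {C1, I1, R2, V1} → V_1 = -2.182+0.000j
Node n2: branches {C1, R1, V1} → V_2 = -0.002323+0.000j
Source currents: i(V1)=0.0005184-4.860j

0.003312+0.000j A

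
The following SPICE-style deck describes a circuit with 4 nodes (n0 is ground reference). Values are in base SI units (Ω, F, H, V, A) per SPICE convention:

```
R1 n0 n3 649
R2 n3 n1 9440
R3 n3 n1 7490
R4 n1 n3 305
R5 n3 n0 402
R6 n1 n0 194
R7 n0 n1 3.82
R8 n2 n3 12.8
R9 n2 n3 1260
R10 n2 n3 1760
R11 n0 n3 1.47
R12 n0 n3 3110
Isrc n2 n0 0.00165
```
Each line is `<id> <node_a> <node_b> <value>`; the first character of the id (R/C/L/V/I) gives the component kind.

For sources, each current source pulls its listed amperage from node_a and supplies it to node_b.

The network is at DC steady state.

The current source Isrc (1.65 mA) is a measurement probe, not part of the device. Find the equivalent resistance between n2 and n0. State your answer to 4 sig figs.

R_eq = 14.03 Ω

Element admittances at DC:
  Y(R1) = 0.001541 S between n0,n3
  Y(R2) = 0.0001059 S between n3,n1
  Y(R3) = 0.0001335 S between n3,n1
  Y(R4) = 0.003279 S between n1,n3
  Y(R5) = 0.002488 S between n3,n0
  Y(R6) = 0.005155 S between n1,n0
  Y(R7) = 0.2618 S between n0,n1
  Y(R8) = 0.07812 S between n2,n3
  Y(R9) = 0.0007937 S between n2,n3
  Y(R10) = 0.0005682 S between n2,n3
  Y(R11) = 0.6803 S between n0,n3
  Y(R12) = 0.0003215 S between n0,n3
  Isrc: injects 0.00165 A into n0 (from n2)
Assemble and solve the 3×3 MNA system:
  V(n1)=-3.119e-05  V(n2)=-0.02316  V(n3)=-0.002398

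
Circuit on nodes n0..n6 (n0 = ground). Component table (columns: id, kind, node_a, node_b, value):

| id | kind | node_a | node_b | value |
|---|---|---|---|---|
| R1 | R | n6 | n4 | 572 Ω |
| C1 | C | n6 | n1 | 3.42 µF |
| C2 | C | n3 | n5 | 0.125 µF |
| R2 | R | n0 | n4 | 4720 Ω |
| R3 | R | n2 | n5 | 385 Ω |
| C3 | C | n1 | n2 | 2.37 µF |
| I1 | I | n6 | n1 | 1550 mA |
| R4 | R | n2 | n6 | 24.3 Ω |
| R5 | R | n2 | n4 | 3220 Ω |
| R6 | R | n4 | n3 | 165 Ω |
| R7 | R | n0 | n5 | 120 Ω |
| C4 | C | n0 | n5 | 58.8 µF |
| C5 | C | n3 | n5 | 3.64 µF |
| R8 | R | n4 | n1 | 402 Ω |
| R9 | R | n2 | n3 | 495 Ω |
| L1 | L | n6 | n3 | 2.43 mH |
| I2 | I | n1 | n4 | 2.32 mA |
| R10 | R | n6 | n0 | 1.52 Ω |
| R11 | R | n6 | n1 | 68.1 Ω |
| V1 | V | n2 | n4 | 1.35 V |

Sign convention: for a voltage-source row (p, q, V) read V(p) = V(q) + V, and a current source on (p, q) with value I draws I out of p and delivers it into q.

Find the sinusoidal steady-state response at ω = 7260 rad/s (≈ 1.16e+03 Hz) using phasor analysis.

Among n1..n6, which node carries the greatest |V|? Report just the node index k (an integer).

MNA unknowns: 6 node voltages V₁..V_6 plus 1 source current (V1)
R1: Y=0.001748+0.000j on G[6,4]
C1: Y=0.000+0.02483j on G[6,1]
C2: Y=0.000+0.0009075j on G[3,5]
R2: Y=0.0002119+0.000j on G[0,4]
R3: Y=0.002597+0.000j on G[2,5]
C3: Y=0.000+0.01721j on G[1,2]
I1: z[6]−=1.55, z[1]+=1.55
R4: Y=0.04115+0.000j on G[2,6]
R5: Y=0.0003106+0.000j on G[2,4]
R6: Y=0.006061+0.000j on G[4,3]
R7: Y=0.008333+0.000j on G[0,5]
C4: Y=0.000+0.4269j on G[0,5]
C5: Y=0.000+0.02643j on G[3,5]
R8: Y=0.002488+0.000j on G[4,1]
R9: Y=0.002020+0.000j on G[2,3]
L1: Y=0.000-0.05668j on G[6,3]
I2: z[1]−=0.00232, z[4]+=0.00232
R10: Y=0.6579+0.000j on G[6,0]
R11: Y=0.01468+0.000j on G[6,1]
V1: row V2−V4=1.35, i_V1 at 2,4
solve → V1=16.77-30.20j, V2=10.64+0.8680j, V3=0.4891+2.395j, V4=9.292+0.8680j, V5=0.03237+0.08406j, V6=0.05114-0.02235j
aux → i_V1=0.05015+0.06976j

1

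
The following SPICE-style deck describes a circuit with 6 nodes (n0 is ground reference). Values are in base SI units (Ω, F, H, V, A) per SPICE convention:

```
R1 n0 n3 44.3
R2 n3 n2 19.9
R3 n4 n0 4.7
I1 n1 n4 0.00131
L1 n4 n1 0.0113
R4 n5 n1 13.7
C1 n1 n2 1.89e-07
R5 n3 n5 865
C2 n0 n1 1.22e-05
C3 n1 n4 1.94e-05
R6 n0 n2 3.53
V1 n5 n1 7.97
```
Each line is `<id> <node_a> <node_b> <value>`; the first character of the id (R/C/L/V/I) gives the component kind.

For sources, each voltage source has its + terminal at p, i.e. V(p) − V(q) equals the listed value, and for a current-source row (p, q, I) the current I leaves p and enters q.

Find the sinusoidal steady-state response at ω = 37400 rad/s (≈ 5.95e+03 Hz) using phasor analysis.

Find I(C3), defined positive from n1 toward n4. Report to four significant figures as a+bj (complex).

MNA unknowns: 5 node voltages V₁..V_5 plus 1 source current (V1)
R1: Y=0.02257+0.000j on G[0,3]
R2: Y=0.05025+0.000j on G[3,2]
R3: Y=0.2128+0.000j on G[4,0]
I1: z[1]−=0.00131, z[4]+=0.00131
L1: Y=0.000-0.002366j on G[4,1]
R4: Y=0.07299+0.000j on G[5,1]
C1: Y=0.000+0.007069j on G[1,2]
R5: Y=0.001156+0.000j on G[3,5]
C2: Y=0.000+0.4563j on G[0,1]
C3: Y=0.000+0.7256j on G[1,4]
R6: Y=0.2833+0.000j on G[0,2]
V1: row V5−V1=7.97, i_V1 at 5,1
solve → V1=-0.004974+0.01569j, V2=0.02051-0.0005604j, V3=0.1384-0.0001355j, V4=-0.008336+0.01143j, V5=7.965+0.01569j
aux → i_V1=-0.5908-1.830e-05j

-0.003094+0.002439j A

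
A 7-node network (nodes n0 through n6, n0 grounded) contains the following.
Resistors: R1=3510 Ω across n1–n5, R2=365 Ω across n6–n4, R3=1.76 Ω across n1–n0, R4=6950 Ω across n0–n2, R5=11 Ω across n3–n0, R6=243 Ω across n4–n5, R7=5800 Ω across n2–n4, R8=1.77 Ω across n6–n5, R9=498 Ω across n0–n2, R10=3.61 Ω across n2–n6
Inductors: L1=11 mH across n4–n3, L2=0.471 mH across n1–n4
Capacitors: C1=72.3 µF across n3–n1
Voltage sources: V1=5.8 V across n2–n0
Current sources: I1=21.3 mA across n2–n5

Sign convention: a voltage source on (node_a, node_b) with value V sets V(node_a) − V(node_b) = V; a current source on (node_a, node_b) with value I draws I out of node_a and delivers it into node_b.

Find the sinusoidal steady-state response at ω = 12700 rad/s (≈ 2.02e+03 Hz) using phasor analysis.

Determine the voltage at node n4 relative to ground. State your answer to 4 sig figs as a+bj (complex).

Apply KCL at each of the 6 non-ground nodes and solve the resulting linear system.
Node n1: branches {R1, C1, R3, L2} → V_1 = 0.06280-0.002946j
Node n2: branches {R4, R7, R9, R10, V1, I1} → V_2 = 5.800+0.000j
Node n3: branches {L1, C1, R5} → V_3 = 0.06258+0.001506j
Node n4: branches {L1, R2, L2, R6, R7} → V_4 = 0.07162+0.2253j
Node n5: branches {R1, R6, R8, I1} → V_5 = 5.725+0.006993j
Node n6: branches {R2, R8, R10} → V_6 = 5.731+0.005407j
Source currents: i(V1)=-0.05385+0.001537j

0.07162+0.2253j V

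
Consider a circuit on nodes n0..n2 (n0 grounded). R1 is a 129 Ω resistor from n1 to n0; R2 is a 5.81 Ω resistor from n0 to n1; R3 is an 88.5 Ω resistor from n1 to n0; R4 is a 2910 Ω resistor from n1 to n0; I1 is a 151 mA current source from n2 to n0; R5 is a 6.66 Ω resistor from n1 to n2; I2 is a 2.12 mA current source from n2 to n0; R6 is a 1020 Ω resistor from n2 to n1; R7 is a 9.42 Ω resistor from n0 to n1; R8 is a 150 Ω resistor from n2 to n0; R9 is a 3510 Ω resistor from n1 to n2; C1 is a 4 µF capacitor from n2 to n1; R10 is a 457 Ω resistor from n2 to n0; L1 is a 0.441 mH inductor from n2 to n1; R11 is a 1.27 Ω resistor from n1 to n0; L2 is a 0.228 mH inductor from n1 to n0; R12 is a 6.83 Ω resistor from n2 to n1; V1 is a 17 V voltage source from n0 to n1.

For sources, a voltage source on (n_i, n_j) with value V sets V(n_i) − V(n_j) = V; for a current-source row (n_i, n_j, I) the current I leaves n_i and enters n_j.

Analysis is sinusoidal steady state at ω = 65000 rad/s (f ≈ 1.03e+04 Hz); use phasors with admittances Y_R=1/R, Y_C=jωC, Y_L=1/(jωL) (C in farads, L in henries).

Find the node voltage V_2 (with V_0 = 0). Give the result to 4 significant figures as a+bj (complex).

-17.01+0.004025j V

Apply KCL at each of the 2 non-ground nodes and solve the resulting linear system.
Node n1: branches {R1, R2, R3, R4, R5, R6, R7, R9, C1, L1, R11, L2, R12, V1} → V_1 = -17.00+0.000j
Node n2: branches {I1, R5, I2, R6, R8, R9, C1, R10, L1, R12} → V_2 = -17.01+0.004025j
Source currents: i(V1)=-18.44+1.147j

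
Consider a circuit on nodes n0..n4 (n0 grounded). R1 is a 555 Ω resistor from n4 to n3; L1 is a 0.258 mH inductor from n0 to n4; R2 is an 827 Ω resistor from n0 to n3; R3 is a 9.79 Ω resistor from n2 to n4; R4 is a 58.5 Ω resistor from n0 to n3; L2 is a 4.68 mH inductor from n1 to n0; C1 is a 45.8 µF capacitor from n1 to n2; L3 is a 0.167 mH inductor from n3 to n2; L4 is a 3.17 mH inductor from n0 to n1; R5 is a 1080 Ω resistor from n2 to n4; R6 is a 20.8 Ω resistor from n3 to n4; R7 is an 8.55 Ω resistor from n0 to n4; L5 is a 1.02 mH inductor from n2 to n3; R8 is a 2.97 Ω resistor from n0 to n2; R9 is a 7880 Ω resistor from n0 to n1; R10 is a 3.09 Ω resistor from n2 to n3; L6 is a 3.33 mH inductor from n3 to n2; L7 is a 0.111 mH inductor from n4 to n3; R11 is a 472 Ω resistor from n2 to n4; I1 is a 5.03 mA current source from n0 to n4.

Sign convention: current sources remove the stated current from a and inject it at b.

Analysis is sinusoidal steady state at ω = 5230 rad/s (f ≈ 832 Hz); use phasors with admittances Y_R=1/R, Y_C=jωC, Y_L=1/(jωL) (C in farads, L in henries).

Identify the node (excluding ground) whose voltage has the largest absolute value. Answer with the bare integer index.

Apply KCL at each of the 4 non-ground nodes and solve the resulting linear system.
Node n1: branches {L2, C1, L4, R9} → V_1 = 0.003690+0.005262j
Node n2: branches {R3, C1, L3, R5, L5, R8, R10, L6, R11} → V_2 = 0.002134+0.003037j
Node n3: branches {R1, R2, R4, L3, R6, L5, R10, L6, L7} → V_3 = 0.002021+0.003995j
Node n4: branches {R1, L1, R3, R5, R6, R7, L7, R11, I1} → V_4 = 0.001730+0.004776j

1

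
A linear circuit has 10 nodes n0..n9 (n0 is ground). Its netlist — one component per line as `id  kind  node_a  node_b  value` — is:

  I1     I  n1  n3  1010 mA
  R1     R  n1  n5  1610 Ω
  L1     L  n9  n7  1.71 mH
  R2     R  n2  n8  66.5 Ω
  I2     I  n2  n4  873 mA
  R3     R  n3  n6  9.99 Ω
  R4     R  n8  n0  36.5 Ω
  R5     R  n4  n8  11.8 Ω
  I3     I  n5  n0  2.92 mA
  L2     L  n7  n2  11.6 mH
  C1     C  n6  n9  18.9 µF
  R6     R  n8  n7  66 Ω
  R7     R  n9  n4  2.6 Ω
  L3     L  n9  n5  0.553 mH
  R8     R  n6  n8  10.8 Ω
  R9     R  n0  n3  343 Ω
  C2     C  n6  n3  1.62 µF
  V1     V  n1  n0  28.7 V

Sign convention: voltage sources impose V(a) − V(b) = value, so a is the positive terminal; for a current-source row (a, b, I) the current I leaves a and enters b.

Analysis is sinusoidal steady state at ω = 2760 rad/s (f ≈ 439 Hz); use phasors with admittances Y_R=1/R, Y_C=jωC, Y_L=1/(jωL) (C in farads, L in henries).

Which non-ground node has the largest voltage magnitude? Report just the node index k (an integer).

3

Apply KCL at each of the 9 non-ground nodes and solve the resulting linear system.
Node n1: branches {I1, R1, V1} → V_1 = 28.70+0.000j
Node n2: branches {R2, I2, L2} → V_2 = 23.52-22.04j
Node n3: branches {I1, R3, R9, C2} → V_3 = 46.13-1.329j
Node n4: branches {I2, R5, R7} → V_4 = 36.72+4.662j
Node n5: branches {R1, I3, L3} → V_5 = 35.57+5.676j
Node n6: branches {R3, C1, R8, C2} → V_6 = 37.40-0.9775j
Node n7: branches {L1, L2, R6} → V_7 = 34.14+1.972j
Node n8: branches {R2, R4, R5, R6, R8} → V_8 = 31.69+0.01273j
Node n9: branches {L1, C1, R7, L3} → V_9 = 35.56+5.687j
Source currents: i(V1)=-1.006+0.003525j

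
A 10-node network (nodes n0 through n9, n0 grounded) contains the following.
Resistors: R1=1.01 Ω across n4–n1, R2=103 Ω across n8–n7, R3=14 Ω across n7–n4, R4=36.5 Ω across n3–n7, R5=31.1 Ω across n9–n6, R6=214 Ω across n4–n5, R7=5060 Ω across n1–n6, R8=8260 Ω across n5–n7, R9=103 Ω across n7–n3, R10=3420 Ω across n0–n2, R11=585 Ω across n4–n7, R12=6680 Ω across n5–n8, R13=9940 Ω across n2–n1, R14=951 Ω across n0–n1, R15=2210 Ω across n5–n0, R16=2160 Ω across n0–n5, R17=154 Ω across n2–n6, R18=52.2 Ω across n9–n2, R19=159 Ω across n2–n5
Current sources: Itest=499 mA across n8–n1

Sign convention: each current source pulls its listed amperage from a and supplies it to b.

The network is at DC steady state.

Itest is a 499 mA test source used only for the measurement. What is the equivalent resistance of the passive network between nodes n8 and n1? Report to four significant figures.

R_eq = 115.7 Ω

Element admittances at DC:
  Y(R1) = 0.9901 S between n4,n1
  Y(R2) = 0.009709 S between n8,n7
  Y(R3) = 0.07143 S between n7,n4
  Y(R4) = 0.02740 S between n3,n7
  Y(R5) = 0.03215 S between n9,n6
  Y(R6) = 0.004673 S between n4,n5
  Y(R7) = 0.0001976 S between n1,n6
  Y(R8) = 0.0001211 S between n5,n7
  Y(R9) = 0.009709 S between n7,n3
  Y(R10) = 0.0002924 S between n0,n2
  Y(R11) = 0.001709 S between n4,n7
  Y(R12) = 0.0001497 S between n5,n8
  Y(R13) = 0.0001006 S between n2,n1
  Y(R14) = 0.001052 S between n0,n1
  Y(R15) = 0.0004525 S between n5,n0
  Y(R16) = 0.0004630 S between n0,n5
  Y(R17) = 0.006494 S between n2,n6
  Y(R18) = 0.01916 S between n9,n2
  Y(R19) = 0.006289 S between n2,n5
  Itest: injects 0.499 A into n1 (from n8)
Assemble and solve the 9×9 MNA system:
  V(n1)=1.081  V(n2)=-0.8431  V(n3)=-6.121  V(n4)=0.5792  V(n5)=-0.9729  V(n6)=-0.8227  V(n7)=-6.121  V(n8)=-56.66  V(n9)=-0.8303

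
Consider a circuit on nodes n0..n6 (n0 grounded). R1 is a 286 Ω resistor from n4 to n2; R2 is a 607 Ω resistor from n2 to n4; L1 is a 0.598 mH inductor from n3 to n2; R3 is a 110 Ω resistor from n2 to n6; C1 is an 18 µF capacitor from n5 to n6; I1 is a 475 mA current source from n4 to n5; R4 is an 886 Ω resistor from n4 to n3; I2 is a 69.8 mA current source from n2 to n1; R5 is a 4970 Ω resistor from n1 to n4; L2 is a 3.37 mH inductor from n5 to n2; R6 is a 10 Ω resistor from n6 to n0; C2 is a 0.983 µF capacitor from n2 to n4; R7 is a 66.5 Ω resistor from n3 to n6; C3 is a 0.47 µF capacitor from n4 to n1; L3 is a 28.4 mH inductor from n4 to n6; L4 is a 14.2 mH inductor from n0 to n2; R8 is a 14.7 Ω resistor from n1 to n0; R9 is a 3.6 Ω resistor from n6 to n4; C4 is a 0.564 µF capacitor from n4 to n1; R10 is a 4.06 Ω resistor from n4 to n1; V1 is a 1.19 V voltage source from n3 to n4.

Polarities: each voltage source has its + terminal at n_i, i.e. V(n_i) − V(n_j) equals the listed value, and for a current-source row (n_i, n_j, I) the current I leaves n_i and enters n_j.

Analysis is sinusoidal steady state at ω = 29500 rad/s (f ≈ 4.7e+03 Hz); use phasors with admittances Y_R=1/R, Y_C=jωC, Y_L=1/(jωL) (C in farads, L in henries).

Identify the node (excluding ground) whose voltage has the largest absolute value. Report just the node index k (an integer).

MNA unknowns: 6 node voltages V₁..V_6 plus 1 source current (V1)
R1: Y=0.003497+0.000j on G[4,2]
R2: Y=0.001647+0.000j on G[2,4]
L1: Y=0.000-0.05669j on G[3,2]
R3: Y=0.009091+0.000j on G[2,6]
C1: Y=0.000+0.5310j on G[5,6]
I1: z[4]−=0.475, z[5]+=0.475
R4: Y=0.001129+0.000j on G[4,3]
I2: z[2]−=0.0698, z[1]+=0.0698
R5: Y=0.0002012+0.000j on G[1,4]
L2: Y=0.000-0.01006j on G[5,2]
R6: Y=0.1000+0.000j on G[6,0]
C2: Y=0.000+0.02900j on G[2,4]
R7: Y=0.01504+0.000j on G[3,6]
C3: Y=0.000+0.01387j on G[4,1]
L3: Y=0.000-0.001194j on G[4,6]
L4: Y=0.000-0.002387j on G[0,2]
R8: Y=0.06803+0.000j on G[1,0]
R9: Y=0.2778+0.000j on G[6,4]
C4: Y=0.000+0.01664j on G[4,1]
R10: Y=0.2463+0.000j on G[4,1]
V1: row V3−V4=1.19, i_V1 at 3,4
solve → V1=-0.5924+0.004955j, V2=0.3412-2.065j, V3=0.1579+0.06074j, V4=-1.032+0.06074j, V5=0.4544-0.8671j, V6=0.4523+0.004774j
aux → i_V1=-0.1174-0.01123j

2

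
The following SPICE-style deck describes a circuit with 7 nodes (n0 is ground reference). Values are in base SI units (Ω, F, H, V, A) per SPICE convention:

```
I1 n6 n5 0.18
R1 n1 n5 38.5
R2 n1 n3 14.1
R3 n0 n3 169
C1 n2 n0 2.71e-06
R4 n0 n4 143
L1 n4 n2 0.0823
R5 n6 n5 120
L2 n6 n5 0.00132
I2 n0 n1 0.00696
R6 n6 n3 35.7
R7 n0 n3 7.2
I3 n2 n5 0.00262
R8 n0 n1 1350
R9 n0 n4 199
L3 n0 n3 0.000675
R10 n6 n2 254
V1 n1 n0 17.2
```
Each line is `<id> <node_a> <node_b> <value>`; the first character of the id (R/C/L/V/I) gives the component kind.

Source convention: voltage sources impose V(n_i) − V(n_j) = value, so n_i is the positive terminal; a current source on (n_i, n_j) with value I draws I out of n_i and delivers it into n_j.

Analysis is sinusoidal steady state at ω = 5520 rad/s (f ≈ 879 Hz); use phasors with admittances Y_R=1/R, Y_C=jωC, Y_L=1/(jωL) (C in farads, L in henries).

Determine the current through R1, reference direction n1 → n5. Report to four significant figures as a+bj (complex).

0.1997-0.07302j A

MNA unknowns: 6 node voltages V₁..V_6 plus 1 source current (V1)
I1: z[6]−=0.18, z[5]+=0.18
R1: Y=0.02597+0.000j on G[1,5]
R2: Y=0.07092+0.000j on G[1,3]
R3: Y=0.005917+0.000j on G[0,3]
C1: Y=0.000+0.01496j on G[2,0]
R4: Y=0.006993+0.000j on G[0,4]
L1: Y=0.000-0.002201j on G[4,2]
R5: Y=0.008333+0.000j on G[6,5]
L2: Y=0.000-0.1372j on G[6,5]
I2: z[0]−=0.00696, z[1]+=0.00696
R6: Y=0.02801+0.000j on G[6,3]
R7: Y=0.1389+0.000j on G[0,3]
I3: z[2]−=0.00262, z[5]+=0.00262
R8: Y=0.0007407+0.000j on G[0,1]
R9: Y=0.005025+0.000j on G[0,4]
L3: Y=0.000-0.2684j on G[0,3]
R10: Y=0.003937+0.000j on G[6,2]
V1: row V1−V0=17.2, i_V1 at 1,0
solve → V1=17.20+0.000j, V2=0.7756-2.238j, V3=2.716+2.998j, V4=-0.3714-0.2101j, V5=9.510+2.811j, V6=8.811+0.06751j
aux → i_V1=-1.233+0.2857j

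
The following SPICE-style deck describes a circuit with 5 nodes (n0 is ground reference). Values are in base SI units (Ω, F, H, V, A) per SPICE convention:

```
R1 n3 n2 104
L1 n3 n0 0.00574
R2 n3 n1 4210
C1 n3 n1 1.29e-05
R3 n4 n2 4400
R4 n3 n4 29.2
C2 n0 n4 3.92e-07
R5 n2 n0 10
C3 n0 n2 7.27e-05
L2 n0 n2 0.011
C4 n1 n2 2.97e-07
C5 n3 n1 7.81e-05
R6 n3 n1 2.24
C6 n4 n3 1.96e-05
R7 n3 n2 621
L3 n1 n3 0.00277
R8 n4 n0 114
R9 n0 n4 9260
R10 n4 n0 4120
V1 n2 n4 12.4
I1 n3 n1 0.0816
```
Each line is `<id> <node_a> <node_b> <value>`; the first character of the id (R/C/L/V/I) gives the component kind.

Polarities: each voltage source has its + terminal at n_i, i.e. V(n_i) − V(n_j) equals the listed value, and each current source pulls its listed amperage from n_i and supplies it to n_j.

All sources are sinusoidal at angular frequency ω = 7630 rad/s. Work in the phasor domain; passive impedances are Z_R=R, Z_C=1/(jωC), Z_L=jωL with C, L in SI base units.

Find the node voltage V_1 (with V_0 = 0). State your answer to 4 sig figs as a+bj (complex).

-14.24-2.108j V

MNA unknowns: 4 node voltages V₁..V_4 plus 1 source current (V1)
R1: Y=0.009615+0.000j on G[3,2]
L1: Y=0.000-0.02283j on G[3,0]
R2: Y=0.0002375+0.000j on G[3,1]
C1: Y=0.000+0.09843j on G[3,1]
R3: Y=0.0002273+0.000j on G[4,2]
R4: Y=0.03425+0.000j on G[3,4]
C2: Y=0.000+0.002991j on G[0,4]
R5: Y=0.1000+0.000j on G[2,0]
C3: Y=0.000+0.5547j on G[0,2]
L2: Y=0.000-0.01191j on G[0,2]
C4: Y=0.000+0.002266j on G[1,2]
C5: Y=0.000+0.5959j on G[3,1]
R6: Y=0.4464+0.000j on G[3,1]
C6: Y=0.000+0.1495j on G[4,3]
R7: Y=0.001610+0.000j on G[3,2]
L3: Y=0.000-0.04731j on G[1,3]
R8: Y=0.008772+0.000j on G[4,0]
R9: Y=0.0001080+0.000j on G[0,4]
R10: Y=0.0002427+0.000j on G[4,0]
V1: row V2−V4=12.4, i_V1 at 2,4
I1: z[3]−=0.0816, z[1]+=0.0816
solve → V1=-14.24-2.108j, V2=-0.4547-0.3839j, V3=-14.33-2.049j, V4=-12.85-0.3839j
aux → i_V1=-0.3175+0.2352j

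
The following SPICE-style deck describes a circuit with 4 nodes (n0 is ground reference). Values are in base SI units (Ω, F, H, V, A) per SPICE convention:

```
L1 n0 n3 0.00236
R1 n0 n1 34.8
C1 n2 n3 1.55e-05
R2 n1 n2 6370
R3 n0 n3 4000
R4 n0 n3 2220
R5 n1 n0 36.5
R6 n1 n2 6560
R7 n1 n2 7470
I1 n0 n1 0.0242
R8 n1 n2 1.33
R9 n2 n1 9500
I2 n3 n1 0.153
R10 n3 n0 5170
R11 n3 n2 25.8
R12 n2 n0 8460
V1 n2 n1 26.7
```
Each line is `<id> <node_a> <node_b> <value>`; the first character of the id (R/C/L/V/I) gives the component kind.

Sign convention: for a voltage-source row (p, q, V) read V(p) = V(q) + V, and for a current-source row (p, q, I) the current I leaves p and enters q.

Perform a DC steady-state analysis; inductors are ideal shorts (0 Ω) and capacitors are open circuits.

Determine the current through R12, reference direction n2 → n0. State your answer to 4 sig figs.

MNA unknowns: 3 node voltages V₁..V_3 plus 2 source currents (L1, V1)
L1: row V0−V3=0, i_L1 at 0,3
R1: Y=0.02874 on G[0,1]
C1: Y=0.000 on G[2,3]
R2: Y=0.0001570 on G[1,2]
R3: Y=0.0002500 on G[0,3]
R4: Y=0.0004505 on G[0,3]
R5: Y=0.02740 on G[1,0]
R6: Y=0.0001524 on G[1,2]
R7: Y=0.0001339 on G[1,2]
I1: z[0]−=0.0242, z[1]+=0.0242
R8: Y=0.7519 on G[1,2]
R9: Y=0.0001053 on G[2,1]
I2: z[3]−=0.153, z[1]+=0.153
R10: Y=0.0001934 on G[3,0]
R11: Y=0.03876 on G[3,2]
R12: Y=0.0001182 on G[2,0]
V1: row V2−V1=26.7, i_V1 at 2,1
solve → V1=-9.060, V2=17.64, V3=0.000
aux → i_L1=-0.5307, i_V1=-20.78

0.002085 A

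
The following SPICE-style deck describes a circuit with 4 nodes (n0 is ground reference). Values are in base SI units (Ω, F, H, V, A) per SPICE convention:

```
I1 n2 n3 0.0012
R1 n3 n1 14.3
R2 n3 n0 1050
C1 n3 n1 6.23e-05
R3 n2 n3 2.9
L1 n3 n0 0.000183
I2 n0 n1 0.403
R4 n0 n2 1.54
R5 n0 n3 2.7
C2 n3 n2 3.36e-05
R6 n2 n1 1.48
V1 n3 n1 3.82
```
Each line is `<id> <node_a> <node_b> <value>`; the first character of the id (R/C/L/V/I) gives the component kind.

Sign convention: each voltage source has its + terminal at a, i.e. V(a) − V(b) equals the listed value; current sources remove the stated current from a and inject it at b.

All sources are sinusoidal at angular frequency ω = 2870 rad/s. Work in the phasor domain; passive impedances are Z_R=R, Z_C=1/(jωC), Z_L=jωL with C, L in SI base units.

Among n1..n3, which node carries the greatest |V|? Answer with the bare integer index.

1

MNA unknowns: 3 node voltages V₁..V_3 plus 1 source current (V1)
I1: z[2]−=0.0012, z[3]+=0.0012
R1: Y=0.06993+0.000j on G[3,1]
R2: Y=0.0009524+0.000j on G[3,0]
C1: Y=0.000+0.1788j on G[3,1]
R3: Y=0.3448+0.000j on G[2,3]
L1: Y=0.000-1.904j on G[3,0]
I2: z[0]−=0.403, z[1]+=0.403
R4: Y=0.6494+0.000j on G[0,2]
R5: Y=0.3704+0.000j on G[0,3]
C2: Y=0.000+0.09643j on G[3,2]
R6: Y=0.6757+0.000j on G[2,1]
V1: row V3−V1=3.82, i_V1 at 3,1
solve → V1=-3.534+0.6267j, V2=-1.380+0.4792j, V3=0.2857+0.6267j
aux → i_V1=-2.126-0.5834j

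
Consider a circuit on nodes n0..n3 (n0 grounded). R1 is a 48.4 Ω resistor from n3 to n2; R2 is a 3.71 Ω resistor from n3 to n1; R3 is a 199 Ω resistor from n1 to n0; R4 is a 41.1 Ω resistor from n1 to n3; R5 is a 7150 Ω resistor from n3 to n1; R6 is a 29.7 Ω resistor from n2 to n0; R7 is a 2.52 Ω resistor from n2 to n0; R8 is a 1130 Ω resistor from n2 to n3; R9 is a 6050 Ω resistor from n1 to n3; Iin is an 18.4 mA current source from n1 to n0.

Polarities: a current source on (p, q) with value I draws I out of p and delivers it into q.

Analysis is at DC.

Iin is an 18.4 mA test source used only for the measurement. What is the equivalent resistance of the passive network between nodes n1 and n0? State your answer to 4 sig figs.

R_eq = 41.31 Ω

Element admittances at DC:
  Y(R1) = 0.02066 S between n3,n2
  Y(R2) = 0.2695 S between n3,n1
  Y(R3) = 0.005025 S between n1,n0
  Y(R4) = 0.02433 S between n1,n3
  Y(R5) = 0.0001399 S between n3,n1
  Y(R6) = 0.03367 S between n2,n0
  Y(R7) = 0.3968 S between n2,n0
  Y(R8) = 0.0008850 S between n2,n3
  Y(R9) = 0.0001653 S between n1,n3
  Iin: injects 0.0184 A into n0 (from n1)
Assemble and solve the 3×3 MNA system:
  V(n1)=-0.7601  V(n2)=-0.03387  V(n3)=-0.7106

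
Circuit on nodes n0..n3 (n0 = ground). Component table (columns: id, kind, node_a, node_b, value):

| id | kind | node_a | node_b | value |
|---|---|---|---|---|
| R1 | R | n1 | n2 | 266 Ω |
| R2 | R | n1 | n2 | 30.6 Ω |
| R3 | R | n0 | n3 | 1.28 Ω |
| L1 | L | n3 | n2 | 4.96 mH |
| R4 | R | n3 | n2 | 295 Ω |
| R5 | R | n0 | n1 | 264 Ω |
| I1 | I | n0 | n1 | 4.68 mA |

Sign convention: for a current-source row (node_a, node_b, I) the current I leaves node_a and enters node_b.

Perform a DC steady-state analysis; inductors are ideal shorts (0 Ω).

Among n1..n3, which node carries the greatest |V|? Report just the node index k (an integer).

1

Element admittances at DC:
  Y(R1) = 0.003759 S between n1,n2
  Y(R2) = 0.03268 S between n1,n2
  Y(R3) = 0.7812 S between n0,n3
  L1: short n3↔n2 (DC inductor)
  Y(R4) = 0.003390 S between n3,n2
  Y(R5) = 0.003788 S between n0,n1
  I1: injects 0.00468 A into n1 (from n0)
Assemble and solve the 4×4 MNA system:
  V(n1)=0.1212  V(n2)=0.005403  V(n3)=0.005403
  i(L1)=-0.004221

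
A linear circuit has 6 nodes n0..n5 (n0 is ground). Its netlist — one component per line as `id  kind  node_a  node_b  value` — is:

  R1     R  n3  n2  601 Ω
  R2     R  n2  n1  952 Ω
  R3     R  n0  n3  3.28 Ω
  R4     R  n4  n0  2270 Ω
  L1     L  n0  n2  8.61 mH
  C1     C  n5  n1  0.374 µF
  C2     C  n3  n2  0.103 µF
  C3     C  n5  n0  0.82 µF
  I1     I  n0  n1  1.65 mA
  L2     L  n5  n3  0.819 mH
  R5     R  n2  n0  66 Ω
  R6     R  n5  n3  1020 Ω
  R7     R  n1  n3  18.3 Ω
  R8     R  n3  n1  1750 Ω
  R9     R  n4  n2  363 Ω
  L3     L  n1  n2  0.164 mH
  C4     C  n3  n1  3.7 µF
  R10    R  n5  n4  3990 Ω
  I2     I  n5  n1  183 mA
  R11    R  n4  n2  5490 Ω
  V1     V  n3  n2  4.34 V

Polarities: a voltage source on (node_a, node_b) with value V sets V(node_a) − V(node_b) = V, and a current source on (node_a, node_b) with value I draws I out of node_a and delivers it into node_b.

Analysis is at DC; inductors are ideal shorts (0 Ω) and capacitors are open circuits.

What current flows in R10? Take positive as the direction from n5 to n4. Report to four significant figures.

MNA unknowns: 5 node voltages V₁..V_5 plus 4 source currents (L1, L2, L3, V1)
R1: Y=0.001664 on G[3,2]
R2: Y=0.001050 on G[2,1]
R3: Y=0.3049 on G[0,3]
R4: Y=0.0004405 on G[4,0]
L1: row V0−V2=0, i_L1 at 0,2
C1: Y=0.000 on G[5,1]
C2: Y=0.000 on G[3,2]
C3: Y=0.000 on G[5,0]
I1: z[0]−=0.00165, z[1]+=0.00165
L2: row V5−V3=0, i_L2 at 5,3
R5: Y=0.01515 on G[2,0]
R6: Y=0.0009804 on G[5,3]
R7: Y=0.05464 on G[1,3]
R8: Y=0.0005714 on G[3,1]
R9: Y=0.002755 on G[4,2]
L3: row V1−V2=0, i_L3 at 1,2
C4: Y=0.000 on G[3,1]
R10: Y=0.0002506 on G[5,4]
I2: z[5]−=0.183, z[1]+=0.183
R11: Y=0.0001821 on G[4,2]
V1: row V3−V2=4.34, i_V1 at 3,2
solve → V1=0.000, V2=0.000, V3=4.340, V4=0.2998, V5=4.340
aux → i_L1=1.322, i_L2=-0.1840, i_L3=0.4243, i_V1=-1.754

0.001013 A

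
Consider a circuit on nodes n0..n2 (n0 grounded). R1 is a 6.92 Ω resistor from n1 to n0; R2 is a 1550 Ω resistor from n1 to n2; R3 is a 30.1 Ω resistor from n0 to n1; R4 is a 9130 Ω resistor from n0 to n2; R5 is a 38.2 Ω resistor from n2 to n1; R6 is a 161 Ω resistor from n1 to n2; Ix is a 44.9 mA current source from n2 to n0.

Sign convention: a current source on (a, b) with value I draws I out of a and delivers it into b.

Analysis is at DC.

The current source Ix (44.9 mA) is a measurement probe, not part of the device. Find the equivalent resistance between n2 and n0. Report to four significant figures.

Element admittances at DC:
  Y(R1) = 0.1445 S between n1,n0
  Y(R2) = 0.0006452 S between n1,n2
  Y(R3) = 0.03322 S between n0,n1
  Y(R4) = 0.0001095 S between n0,n2
  Y(R5) = 0.02618 S between n2,n1
  Y(R6) = 0.006211 S between n1,n2
  Ix: injects 0.0449 A into n0 (from n2)
Assemble and solve the 2×2 MNA system:
  V(n1)=-0.2516  V(n2)=-1.606

R_eq = 35.76 Ω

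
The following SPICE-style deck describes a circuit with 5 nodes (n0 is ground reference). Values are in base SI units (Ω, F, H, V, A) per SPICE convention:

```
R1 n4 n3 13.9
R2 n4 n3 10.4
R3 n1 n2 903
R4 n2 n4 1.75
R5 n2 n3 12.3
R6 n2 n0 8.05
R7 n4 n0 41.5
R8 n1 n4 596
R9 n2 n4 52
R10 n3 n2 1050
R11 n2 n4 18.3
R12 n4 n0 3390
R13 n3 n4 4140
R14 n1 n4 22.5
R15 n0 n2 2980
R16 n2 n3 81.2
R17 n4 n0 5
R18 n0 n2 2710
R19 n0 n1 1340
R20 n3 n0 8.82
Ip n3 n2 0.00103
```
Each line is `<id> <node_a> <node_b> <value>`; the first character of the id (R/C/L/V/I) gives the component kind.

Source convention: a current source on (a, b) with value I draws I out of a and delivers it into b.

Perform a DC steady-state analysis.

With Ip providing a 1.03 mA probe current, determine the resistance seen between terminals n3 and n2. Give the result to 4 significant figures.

R_eq = 3.391 Ω

Element admittances at DC:
  Y(R1) = 0.07194 S between n4,n3
  Y(R2) = 0.09615 S between n4,n3
  Y(R3) = 0.001107 S between n1,n2
  Y(R4) = 0.5714 S between n2,n4
  Y(R5) = 0.08130 S between n2,n3
  Y(R6) = 0.1242 S between n2,n0
  Y(R7) = 0.02410 S between n4,n0
  Y(R8) = 0.001678 S between n1,n4
  Y(R9) = 0.01923 S between n2,n4
  Y(R10) = 0.0009524 S between n3,n2
  Y(R11) = 0.05464 S between n2,n4
  Y(R12) = 0.0002950 S between n4,n0
  Y(R13) = 0.0002415 S between n3,n4
  Y(R14) = 0.04444 S between n1,n4
  Y(R15) = 0.0003356 S between n0,n2
  Y(R16) = 0.01232 S between n2,n3
  Y(R17) = 0.2000 S between n4,n0
  Y(R18) = 0.0003690 S between n0,n2
  Y(R19) = 0.0007463 S between n0,n1
  Y(R20) = 0.1134 S between n3,n0
  Ip: injects 0.00103 A into n2 (from n3)
Assemble and solve the 4×4 MNA system:
  V(n1)=0.0004360  V(n2)=0.001262  V(n3)=-0.002231  V(n4)=0.0004232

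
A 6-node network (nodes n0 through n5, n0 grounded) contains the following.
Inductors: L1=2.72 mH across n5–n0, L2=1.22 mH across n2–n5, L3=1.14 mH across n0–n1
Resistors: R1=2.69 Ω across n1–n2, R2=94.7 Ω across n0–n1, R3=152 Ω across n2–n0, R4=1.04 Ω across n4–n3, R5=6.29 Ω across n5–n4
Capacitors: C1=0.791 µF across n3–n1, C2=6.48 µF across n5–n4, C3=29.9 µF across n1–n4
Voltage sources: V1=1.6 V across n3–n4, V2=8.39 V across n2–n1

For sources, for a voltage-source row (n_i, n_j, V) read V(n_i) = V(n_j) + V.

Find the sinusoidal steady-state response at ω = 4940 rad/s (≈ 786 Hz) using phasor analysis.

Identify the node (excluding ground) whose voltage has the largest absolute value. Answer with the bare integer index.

Element admittances at ω=4940 rad/s:
  Y(L1) = 0.000-0.07442j S between n5,n0
  Y(R1) = 0.3717+0.000j S between n1,n2
  Y(C1) = 0.000+0.003908j S between n3,n1
  Y(C2) = 0.000+0.03201j S between n5,n4
  Y(L2) = 0.000-0.1659j S between n2,n5
  Y(C3) = 0.000+0.1477j S between n1,n4
  Y(L3) = 0.000-0.1776j S between n0,n1
  Y(R2) = 0.01056+0.000j S between n0,n1
  Y(R3) = 0.006579+0.000j S between n2,n0
  Y(R4) = 0.9615+0.000j S between n4,n3
  Y(R5) = 0.1590+0.000j S between n5,n4
  V1: constraint V(n3)−V(n4) = 1.6
  V2: constraint V(n2)−V(n1) = 8.39
Assemble and solve the 7×7 MNA system:
  V(n1)=-2.402+1.049j  V(n2)=5.988+1.049j  V(n3)=2.073-4.365j  V(n4)=0.4732-4.365j  V(n5)=5.974-2.691j
  i(V1)=-1.560-0.01749j  i(V2)=-3.779-0.004560j

5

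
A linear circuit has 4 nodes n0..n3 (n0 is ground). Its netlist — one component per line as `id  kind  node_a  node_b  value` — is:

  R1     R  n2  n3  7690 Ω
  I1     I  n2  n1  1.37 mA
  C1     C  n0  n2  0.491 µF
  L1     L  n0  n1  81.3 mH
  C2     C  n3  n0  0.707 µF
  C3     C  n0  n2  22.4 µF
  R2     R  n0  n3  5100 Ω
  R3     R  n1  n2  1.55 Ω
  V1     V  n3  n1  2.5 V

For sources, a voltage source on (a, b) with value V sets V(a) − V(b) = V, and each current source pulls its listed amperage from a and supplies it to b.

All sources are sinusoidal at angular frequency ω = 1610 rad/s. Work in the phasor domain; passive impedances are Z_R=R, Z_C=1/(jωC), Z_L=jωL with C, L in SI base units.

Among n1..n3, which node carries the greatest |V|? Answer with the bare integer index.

Element admittances at ω=1610 rad/s:
  Y(R1) = 0.0001300+0.000j S between n2,n3
  I1: injects 0.00137 A into n1 (from n2)
  Y(C1) = 0.000+0.0007905j S between n0,n2
  Y(L1) = 0.000-0.007640j S between n0,n1
  Y(C2) = 0.000+0.001138j S between n3,n0
  Y(C3) = 0.000+0.03606j S between n0,n2
  Y(R2) = 0.0001961+0.000j S between n0,n3
  Y(R3) = 0.6452+0.000j S between n1,n2
  V1: constraint V(n3)−V(n1) = 2.5
Assemble and solve the 4×4 MNA system:
  V(n1)=-0.09284+0.009056j  V(n2)=-0.09364+0.01440j  V(n3)=2.407+0.009056j
  i(V1)=-0.0007869-0.002741j

3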